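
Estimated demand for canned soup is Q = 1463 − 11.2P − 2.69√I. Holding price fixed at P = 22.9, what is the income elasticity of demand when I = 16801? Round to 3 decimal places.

-0.203

At P = 22.9, I = 16801: Q = 857.846.
Holding P constant, ∂Q/∂I = -2.69/(2√I) = -0.0103766.
η_I = (∂Q/∂I)·(I/Q) = -0.0103766 × (16801/857.846) = -0.203.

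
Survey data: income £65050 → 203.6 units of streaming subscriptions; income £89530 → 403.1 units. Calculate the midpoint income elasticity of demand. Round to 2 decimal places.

ΔQ = 403.1 − 203.6 = 199.5; midpoint Q̄ = (203.6 + 403.1)/2 = 303.35.
ΔI = 89530 − 65050 = 24480; midpoint Ī = (65050 + 89530)/2 = 77290.
η = (ΔQ/Q̄) ÷ (ΔI/Ī) = (199.5/303.35) ÷ (24480/77290) = 2.08.

2.08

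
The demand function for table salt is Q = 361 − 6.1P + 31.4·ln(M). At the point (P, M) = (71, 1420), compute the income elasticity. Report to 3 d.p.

At P = 71, M = 1420: Q = 155.814.
Holding P constant, ∂Q/∂M = 31.4/M = 0.0221127.
η_M = (∂Q/∂M)·(M/Q) = 0.0221127 × (1420/155.814) = 0.202.

0.202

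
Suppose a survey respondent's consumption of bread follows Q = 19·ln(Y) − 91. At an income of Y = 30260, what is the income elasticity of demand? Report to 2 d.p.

At Y = 30260: Q = 105.034.
dQ/dY = 19/Y = 0.000627892 at this income.
η = (dQ/dY)·(Y/Q) = 0.000627892 × (30260/105.034) = 0.18.

0.18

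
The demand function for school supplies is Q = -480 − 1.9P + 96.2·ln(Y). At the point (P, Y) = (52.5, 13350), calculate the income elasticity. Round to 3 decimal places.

0.288

At P = 52.5, Y = 13350: Q = 334.080.
Holding P constant, ∂Q/∂Y = 96.2/Y = 0.00720599.
η_Y = (∂Q/∂Y)·(Y/Q) = 0.00720599 × (13350/334.080) = 0.288.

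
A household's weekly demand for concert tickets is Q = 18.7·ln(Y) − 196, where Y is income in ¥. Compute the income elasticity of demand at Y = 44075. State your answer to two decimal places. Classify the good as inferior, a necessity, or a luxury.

4.71 (luxury)

At Y = 44075: Q = 3.971.
dQ/dY = 18.7/Y = 0.000424277 at this income.
η = (dQ/dY)·(Y/Q) = 0.000424277 × (44075/3.971) = 4.71.
Since η > 1, the good is a luxury.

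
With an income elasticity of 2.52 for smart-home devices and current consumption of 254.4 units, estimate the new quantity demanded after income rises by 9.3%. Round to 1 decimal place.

%ΔQ ≈ η × %ΔI = 2.52 × 9.3% = 23.436%.
New Q ≈ 254.4 × (1 + 0.23436) = 314.0.

314.0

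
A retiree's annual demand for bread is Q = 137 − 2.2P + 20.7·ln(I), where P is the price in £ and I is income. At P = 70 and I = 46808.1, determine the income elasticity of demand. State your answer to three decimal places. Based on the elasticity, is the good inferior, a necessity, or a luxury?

0.101 (necessity)

At P = 70, I = 46808.1: Q = 205.604.
Holding P constant, ∂Q/∂I = 20.7/I = 0.000442231.
η_I = (∂Q/∂I)·(I/Q) = 0.000442231 × (46808.1/205.604) = 0.101.
Since 0 < η < 1, this is a necessity.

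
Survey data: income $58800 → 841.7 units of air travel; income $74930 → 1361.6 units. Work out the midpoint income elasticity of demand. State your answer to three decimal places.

1.956

ΔQ = 1361.6 − 841.7 = 519.9; midpoint Q̄ = (841.7 + 1361.6)/2 = 1101.65.
ΔI = 74930 − 58800 = 16130; midpoint Ī = (58800 + 74930)/2 = 66865.
η = (ΔQ/Q̄) ÷ (ΔI/Ī) = (519.9/1101.65) ÷ (16130/66865) = 1.956.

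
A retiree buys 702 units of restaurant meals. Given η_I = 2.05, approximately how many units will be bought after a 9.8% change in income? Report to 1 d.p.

%ΔQ ≈ η × %ΔI = 2.05 × 9.8% = 20.09%.
New Q ≈ 702 × (1 + 0.2009) = 843.0.

843.0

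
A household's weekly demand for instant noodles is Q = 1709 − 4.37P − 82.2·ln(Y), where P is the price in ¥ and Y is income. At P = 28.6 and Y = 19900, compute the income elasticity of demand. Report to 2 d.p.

-0.11

At P = 28.6, Y = 19900: Q = 770.363.
Holding P constant, ∂Q/∂Y = -82.2/Y = -0.00413065.
η_Y = (∂Q/∂Y)·(Y/Q) = -0.00413065 × (19900/770.363) = -0.11.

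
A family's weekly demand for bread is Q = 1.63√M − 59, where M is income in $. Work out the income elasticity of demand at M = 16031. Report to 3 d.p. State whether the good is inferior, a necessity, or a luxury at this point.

At M = 16031: Q = 147.380.
dQ/dM = 1.63/(2√M) = 0.00643691 at this income.
η = (dQ/dM)·(M/Q) = 0.00643691 × (16031/147.380) = 0.700.
Since 0 < η < 1, the good is a necessity.

0.700 (necessity)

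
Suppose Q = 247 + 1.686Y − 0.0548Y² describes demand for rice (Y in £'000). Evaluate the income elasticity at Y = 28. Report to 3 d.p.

-0.154

At Y = 28: Q = 251.2448.
dQ/dY = 1.686 − 0.1096Y = -1.38280.
η = (dQ/dY)·(Y/Q) = -1.38280 × (28/251.2448) = -0.154.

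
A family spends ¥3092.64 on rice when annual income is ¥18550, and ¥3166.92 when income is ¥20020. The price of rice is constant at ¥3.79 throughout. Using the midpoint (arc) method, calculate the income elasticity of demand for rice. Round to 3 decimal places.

With a constant price, Q₁ = 3092.64/3.79 = 816.000 and Q₂ = 3166.92/3.79 = 835.599 (equivalently, work directly with expenditure since P cancels).
Midpoint %ΔQ = (3166.92 − 3092.64)/3129.78 = 0.02373; midpoint %ΔI = (20020 − 18550)/19285 = 0.07623.
η = 0.02373 / 0.07623 = 0.311.

0.311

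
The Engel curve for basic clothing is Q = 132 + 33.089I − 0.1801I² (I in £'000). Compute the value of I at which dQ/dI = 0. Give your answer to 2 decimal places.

91.86

dQ/dI = 33.089 − 0.3602I.
The good is inferior where dQ/dI < 0. Setting dQ/dI = 0 gives I = 33.089 / 0.3602 = 91.86.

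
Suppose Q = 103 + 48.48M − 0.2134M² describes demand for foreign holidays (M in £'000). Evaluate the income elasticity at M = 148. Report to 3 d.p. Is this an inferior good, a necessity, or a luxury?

At M = 148: Q = 2603.7264.
dQ/dM = 48.48 − 0.4268M = -14.68640.
η = (dQ/dM)·(M/Q) = -14.68640 × (148/2603.7264) = -0.835.
η < 0 ⇒ inferior good.

-0.835 (inferior good)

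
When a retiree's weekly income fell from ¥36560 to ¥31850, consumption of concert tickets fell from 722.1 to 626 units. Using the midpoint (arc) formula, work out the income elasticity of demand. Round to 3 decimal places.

ΔQ = 626 − 722.1 = -96.1; midpoint Q̄ = (722.1 + 626)/2 = 674.05.
ΔI = 31850 − 36560 = -4710; midpoint Ī = (36560 + 31850)/2 = 34205.
η = (ΔQ/Q̄) ÷ (ΔI/Ī) = (-96.1/674.05) ÷ (-4710/34205) = 1.035.

1.035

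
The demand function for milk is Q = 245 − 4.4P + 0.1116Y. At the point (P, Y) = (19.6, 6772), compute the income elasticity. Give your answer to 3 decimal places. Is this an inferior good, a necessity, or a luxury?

0.826 (necessity)

At P = 19.6, Y = 6772: Q = 914.515.
Holding P constant, ∂Q/∂Y = 0.1116.
η_Y = (∂Q/∂Y)·(Y/Q) = 0.1116 × (6772/914.515) = 0.826.
Since 0 < η < 1, this is a necessity.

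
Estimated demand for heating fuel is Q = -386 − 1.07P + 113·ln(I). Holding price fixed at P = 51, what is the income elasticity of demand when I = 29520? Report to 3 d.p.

At P = 51, I = 29520: Q = 722.519.
Holding P constant, ∂Q/∂I = 113/I = 0.00382791.
η_I = (∂Q/∂I)·(I/Q) = 0.00382791 × (29520/722.519) = 0.156.

0.156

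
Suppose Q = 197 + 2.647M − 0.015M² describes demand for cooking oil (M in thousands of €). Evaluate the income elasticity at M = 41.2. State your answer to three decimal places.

At M = 41.2: Q = 280.5948.
dQ/dM = 2.647 − 0.03M = 1.41100.
η = (dQ/dM)·(M/Q) = 1.41100 × (41.2/280.5948) = 0.207.

0.207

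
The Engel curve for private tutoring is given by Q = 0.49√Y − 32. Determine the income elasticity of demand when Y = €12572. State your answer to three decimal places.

1.197

At Y = 12572: Q = 22.941.
dQ/dY = 0.49/(2√Y) = 0.00218506 at this income.
η = (dQ/dY)·(Y/Q) = 0.00218506 × (12572/22.941) = 1.197.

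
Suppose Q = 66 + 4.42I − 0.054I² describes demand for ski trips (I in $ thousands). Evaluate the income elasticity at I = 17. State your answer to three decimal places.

At I = 17: Q = 125.5340.
dQ/dI = 4.42 − 0.108I = 2.58400.
η = (dQ/dI)·(I/Q) = 2.58400 × (17/125.5340) = 0.350.

0.350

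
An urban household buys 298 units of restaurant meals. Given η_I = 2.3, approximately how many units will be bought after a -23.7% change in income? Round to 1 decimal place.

135.6

%ΔQ ≈ η × %ΔI = 2.3 × (-23.7%) = -54.51%.
New Q ≈ 298 × (1 − 0.5451) = 135.6.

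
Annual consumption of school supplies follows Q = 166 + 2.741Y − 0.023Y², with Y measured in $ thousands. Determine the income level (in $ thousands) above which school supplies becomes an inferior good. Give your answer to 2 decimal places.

59.59

dQ/dY = 2.741 − 0.046Y.
The good is inferior where dQ/dY < 0. Setting dQ/dY = 0 gives Y = 2.741 / 0.046 = 59.59.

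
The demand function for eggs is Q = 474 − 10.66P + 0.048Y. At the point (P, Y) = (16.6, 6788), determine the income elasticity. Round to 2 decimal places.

At P = 16.6, Y = 6788: Q = 622.868.
Holding P constant, ∂Q/∂Y = 0.048.
η_Y = (∂Q/∂Y)·(Y/Q) = 0.048 × (6788/622.868) = 0.52.

0.52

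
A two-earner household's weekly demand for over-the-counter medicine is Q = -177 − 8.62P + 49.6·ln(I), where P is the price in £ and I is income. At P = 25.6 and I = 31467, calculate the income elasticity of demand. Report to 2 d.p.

At P = 25.6, I = 31467: Q = 116.020.
Holding P constant, ∂Q/∂I = 49.6/I = 0.00157625.
η_I = (∂Q/∂I)·(I/Q) = 0.00157625 × (31467/116.020) = 0.43.

0.43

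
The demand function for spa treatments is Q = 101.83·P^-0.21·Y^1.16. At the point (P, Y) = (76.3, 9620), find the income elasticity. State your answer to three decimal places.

1.160

For a multiplicative demand Q = A·P^α·Y^β, the income elasticity is β everywhere.
Here β = 1.16, so η = 1.160.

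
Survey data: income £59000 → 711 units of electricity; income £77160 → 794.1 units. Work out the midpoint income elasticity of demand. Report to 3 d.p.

ΔQ = 794.1 − 711 = 83.1; midpoint Q̄ = (711 + 794.1)/2 = 752.55.
ΔI = 77160 − 59000 = 18160; midpoint Ī = (59000 + 77160)/2 = 68080.
η = (ΔQ/Q̄) ÷ (ΔI/Ī) = (83.1/752.55) ÷ (18160/68080) = 0.414.

0.414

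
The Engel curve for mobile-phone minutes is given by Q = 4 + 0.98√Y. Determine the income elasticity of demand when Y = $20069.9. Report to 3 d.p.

0.486

At Y = 20069.9: Q = 142.835.
dQ/dY = 0.98/(2√Y) = 0.00345878 at this income.
η = (dQ/dY)·(Y/Q) = 0.00345878 × (20069.9/142.835) = 0.486.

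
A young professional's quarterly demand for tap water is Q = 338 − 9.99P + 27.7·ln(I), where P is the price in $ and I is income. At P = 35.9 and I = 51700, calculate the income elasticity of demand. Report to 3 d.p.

0.099

At P = 35.9, I = 51700: Q = 279.993.
Holding P constant, ∂Q/∂I = 27.7/I = 0.000535783.
η_I = (∂Q/∂I)·(I/Q) = 0.000535783 × (51700/279.993) = 0.099.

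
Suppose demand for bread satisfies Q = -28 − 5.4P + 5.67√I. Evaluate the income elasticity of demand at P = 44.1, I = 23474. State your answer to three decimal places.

At P = 44.1, I = 23474: Q = 602.574.
Holding P constant, ∂Q/∂I = 5.67/(2√I) = 0.0185037.
η_I = (∂Q/∂I)·(I/Q) = 0.0185037 × (23474/602.574) = 0.721.

0.721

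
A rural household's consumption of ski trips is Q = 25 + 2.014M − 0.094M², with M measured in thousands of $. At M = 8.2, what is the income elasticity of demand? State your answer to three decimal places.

0.110

At M = 8.2: Q = 35.1942.
dQ/dM = 2.014 − 0.188M = 0.47240.
η = (dQ/dM)·(M/Q) = 0.47240 × (8.2/35.1942) = 0.110.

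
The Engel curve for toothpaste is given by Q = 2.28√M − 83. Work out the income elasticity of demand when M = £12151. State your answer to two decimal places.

0.75

At M = 12151: Q = 168.328.
dQ/dM = 2.28/(2√M) = 0.0103419 at this income.
η = (dQ/dM)·(M/Q) = 0.0103419 × (12151/168.328) = 0.75.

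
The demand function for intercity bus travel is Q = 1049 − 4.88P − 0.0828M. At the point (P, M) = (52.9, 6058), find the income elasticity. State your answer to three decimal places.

At P = 52.9, M = 6058: Q = 289.246.
Holding P constant, ∂Q/∂M = −0.0828.
η_M = (∂Q/∂M)·(M/Q) = -0.0828 × (6058/289.246) = -1.734.

-1.734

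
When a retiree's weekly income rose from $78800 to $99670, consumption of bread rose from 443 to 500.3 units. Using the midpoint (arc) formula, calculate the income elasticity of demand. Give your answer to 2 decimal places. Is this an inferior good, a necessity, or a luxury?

0.52 (necessity)

ΔQ = 500.3 − 443 = 57.3; midpoint Q̄ = (443 + 500.3)/2 = 471.65.
ΔI = 99670 − 78800 = 20870; midpoint Ī = (78800 + 99670)/2 = 89235.
η = (ΔQ/Q̄) ÷ (ΔI/Ī) = (57.3/471.65) ÷ (20870/89235) = 0.52.
0 < η < 1 ⇒ necessity.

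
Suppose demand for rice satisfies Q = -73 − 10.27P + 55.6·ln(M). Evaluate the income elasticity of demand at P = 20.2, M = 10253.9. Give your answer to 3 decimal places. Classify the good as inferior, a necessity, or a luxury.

0.239 (necessity)

At P = 20.2, M = 10253.9: Q = 233.035.
Holding P constant, ∂Q/∂M = 55.6/M = 0.00542233.
η_M = (∂Q/∂M)·(M/Q) = 0.00542233 × (10253.9/233.035) = 0.239.
Since 0 < η < 1, this is a necessity.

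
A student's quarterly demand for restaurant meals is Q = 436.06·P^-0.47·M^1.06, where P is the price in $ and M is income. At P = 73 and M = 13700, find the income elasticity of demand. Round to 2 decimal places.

1.06

For a multiplicative demand Q = A·P^α·M^β, the income elasticity is β everywhere.
Here β = 1.06, so η = 1.06.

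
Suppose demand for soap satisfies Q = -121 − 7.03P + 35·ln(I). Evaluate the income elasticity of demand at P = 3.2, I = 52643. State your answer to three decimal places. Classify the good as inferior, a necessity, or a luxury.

0.148 (necessity)

At P = 3.2, I = 52643: Q = 236.999.
Holding P constant, ∂Q/∂I = 35/I = 0.000664856.
η_I = (∂Q/∂I)·(I/Q) = 0.000664856 × (52643/236.999) = 0.148.
Since 0 < η < 1, this is a necessity.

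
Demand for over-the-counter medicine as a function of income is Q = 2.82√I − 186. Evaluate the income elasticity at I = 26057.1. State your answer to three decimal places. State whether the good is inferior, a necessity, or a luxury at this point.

0.845 (necessity)

At I = 26057.1: Q = 269.210.
dQ/dI = 2.82/(2√I) = 0.00873486 at this income.
η = (dQ/dI)·(I/Q) = 0.00873486 × (26057.1/269.210) = 0.845.
Since 0 < η < 1, the good is a necessity.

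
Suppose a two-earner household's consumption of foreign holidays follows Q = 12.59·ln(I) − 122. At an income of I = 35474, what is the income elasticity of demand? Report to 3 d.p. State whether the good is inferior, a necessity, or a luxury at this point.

1.272 (luxury)

At I = 35474: Q = 9.900.
dQ/dI = 12.59/I = 0.000354908 at this income.
η = (dQ/dI)·(I/Q) = 0.000354908 × (35474/9.900) = 1.272.
Since η > 1, the good is a luxury.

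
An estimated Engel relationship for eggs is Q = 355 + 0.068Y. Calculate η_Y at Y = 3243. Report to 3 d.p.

0.383

At Y = 3243: Q = 575.524.
dQ/dY = 0.068.
η = (dQ/dY)·(Y/Q) = 0.068 × (3243/575.524) = 0.383.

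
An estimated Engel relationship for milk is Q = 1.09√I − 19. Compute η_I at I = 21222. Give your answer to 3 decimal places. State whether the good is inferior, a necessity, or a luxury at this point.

At I = 21222: Q = 139.789.
dQ/dI = 1.09/(2√I) = 0.00374113 at this income.
η = (dQ/dI)·(I/Q) = 0.00374113 × (21222/139.789) = 0.568.
Since 0 < η < 1, the good is a necessity.

0.568 (necessity)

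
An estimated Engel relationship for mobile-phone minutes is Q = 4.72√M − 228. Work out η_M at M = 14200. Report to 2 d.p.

0.84

At M = 14200: Q = 334.453.
dQ/dM = 4.72/(2√M) = 0.0198047 at this income.
η = (dQ/dM)·(M/Q) = 0.0198047 × (14200/334.453) = 0.84.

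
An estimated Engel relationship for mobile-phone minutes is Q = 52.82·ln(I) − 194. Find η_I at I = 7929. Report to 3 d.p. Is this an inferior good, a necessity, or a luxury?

0.188 (necessity)

At I = 7929: Q = 280.233.
dQ/dI = 52.82/I = 0.00666162 at this income.
η = (dQ/dI)·(I/Q) = 0.00666162 × (7929/280.233) = 0.188.
Since 0 < η < 1, the good is a necessity.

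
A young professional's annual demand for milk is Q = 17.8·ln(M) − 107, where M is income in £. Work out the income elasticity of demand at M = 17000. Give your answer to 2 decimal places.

At M = 17000: Q = 66.389.
dQ/dM = 17.8/M = 0.00104706 at this income.
η = (dQ/dM)·(M/Q) = 0.00104706 × (17000/66.389) = 0.27.

0.27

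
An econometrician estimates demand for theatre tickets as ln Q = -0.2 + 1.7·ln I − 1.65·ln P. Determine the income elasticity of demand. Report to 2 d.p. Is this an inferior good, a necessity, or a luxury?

In a log-linear demand, the coefficient on ln I is the income elasticity.
So η = 1.70.
η > 1 ⇒ luxury.

1.70 (luxury)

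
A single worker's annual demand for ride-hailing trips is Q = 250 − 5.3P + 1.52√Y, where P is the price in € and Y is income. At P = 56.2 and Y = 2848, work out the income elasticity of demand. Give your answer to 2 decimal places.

1.22

At P = 56.2, Y = 2848: Q = 33.257.
Holding P constant, ∂Q/∂Y = 1.52/(2√Y) = 0.0142411.
η_Y = (∂Q/∂Y)·(Y/Q) = 0.0142411 × (2848/33.257) = 1.22.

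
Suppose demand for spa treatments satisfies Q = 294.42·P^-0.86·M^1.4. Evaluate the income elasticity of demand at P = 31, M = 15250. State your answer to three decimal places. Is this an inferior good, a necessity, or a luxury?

1.400 (luxury)

For a multiplicative demand Q = A·P^α·M^β, the income elasticity is β everywhere.
Here β = 1.4, so η = 1.400.
Since η > 1, this is a luxury.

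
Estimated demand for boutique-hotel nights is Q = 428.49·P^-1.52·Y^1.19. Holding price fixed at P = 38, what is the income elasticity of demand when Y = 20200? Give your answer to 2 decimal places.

For a multiplicative demand Q = A·P^α·Y^β, the income elasticity is β everywhere.
Here β = 1.19, so η = 1.19.

1.19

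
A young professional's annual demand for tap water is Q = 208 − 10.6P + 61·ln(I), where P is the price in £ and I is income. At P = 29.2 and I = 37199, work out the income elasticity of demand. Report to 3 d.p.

At P = 29.2, I = 37199: Q = 540.446.
Holding P constant, ∂Q/∂I = 61/I = 0.00163983.
η_I = (∂Q/∂I)·(I/Q) = 0.00163983 × (37199/540.446) = 0.113.

0.113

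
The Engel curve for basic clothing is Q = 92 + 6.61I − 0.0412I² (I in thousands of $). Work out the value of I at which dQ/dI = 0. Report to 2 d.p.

80.22

dQ/dI = 6.61 − 0.0824I.
The good is inferior where dQ/dI < 0. Setting dQ/dI = 0 gives I = 6.61 / 0.0824 = 80.22.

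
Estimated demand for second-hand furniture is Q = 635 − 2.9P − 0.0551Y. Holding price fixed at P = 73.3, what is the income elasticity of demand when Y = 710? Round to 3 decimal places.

At P = 73.3, Y = 710: Q = 383.309.
Holding P constant, ∂Q/∂Y = −0.0551.
η_Y = (∂Q/∂Y)·(Y/Q) = -0.0551 × (710/383.309) = -0.102.

-0.102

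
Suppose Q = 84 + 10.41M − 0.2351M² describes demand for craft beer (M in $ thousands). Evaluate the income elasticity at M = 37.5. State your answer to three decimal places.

-1.884

At M = 37.5: Q = 143.7656.
dQ/dM = 10.41 − 0.4702M = -7.22250.
η = (dQ/dM)·(M/Q) = -7.22250 × (37.5/143.7656) = -1.884.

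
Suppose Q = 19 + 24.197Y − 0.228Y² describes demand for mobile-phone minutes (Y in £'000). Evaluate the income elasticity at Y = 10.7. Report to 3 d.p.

0.821

At Y = 10.7: Q = 251.8042.
dQ/dY = 24.197 − 0.456Y = 19.31780.
η = (dQ/dY)·(Y/Q) = 19.31780 × (10.7/251.8042) = 0.821.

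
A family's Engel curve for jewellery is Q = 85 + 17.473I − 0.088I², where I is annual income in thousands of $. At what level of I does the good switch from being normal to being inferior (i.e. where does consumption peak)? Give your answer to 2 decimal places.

dQ/dI = 17.473 − 0.176I.
The good is inferior where dQ/dI < 0. Setting dQ/dI = 0 gives I = 17.473 / 0.176 = 99.28.

99.28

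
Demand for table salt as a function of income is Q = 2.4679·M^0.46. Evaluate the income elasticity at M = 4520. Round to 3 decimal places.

For Q = A·M^β the income elasticity is constant and equal to β.
Here β = 0.46, so η = 0.460.

0.460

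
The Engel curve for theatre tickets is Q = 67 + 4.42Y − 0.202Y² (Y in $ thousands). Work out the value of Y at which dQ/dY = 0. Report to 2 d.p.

dQ/dY = 4.42 − 0.404Y.
The good is inferior where dQ/dY < 0. Setting dQ/dY = 0 gives Y = 4.42 / 0.404 = 10.94.

10.94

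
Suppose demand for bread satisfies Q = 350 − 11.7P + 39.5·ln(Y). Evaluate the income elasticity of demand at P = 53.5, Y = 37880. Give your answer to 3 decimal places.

At P = 53.5, Y = 37880: Q = 140.466.
Holding P constant, ∂Q/∂Y = 39.5/Y = 0.00104277.
η_Y = (∂Q/∂Y)·(Y/Q) = 0.00104277 × (37880/140.466) = 0.281.

0.281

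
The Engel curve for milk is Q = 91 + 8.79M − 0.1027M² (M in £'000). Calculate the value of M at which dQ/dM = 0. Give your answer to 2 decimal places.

42.79

dQ/dM = 8.79 − 0.2054M.
The good is inferior where dQ/dM < 0. Setting dQ/dM = 0 gives M = 8.79 / 0.2054 = 42.79.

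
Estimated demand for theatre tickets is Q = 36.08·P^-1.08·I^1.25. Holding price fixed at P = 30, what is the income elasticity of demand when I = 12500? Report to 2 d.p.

1.25

For a multiplicative demand Q = A·P^α·I^β, the income elasticity is β everywhere.
Here β = 1.25, so η = 1.25.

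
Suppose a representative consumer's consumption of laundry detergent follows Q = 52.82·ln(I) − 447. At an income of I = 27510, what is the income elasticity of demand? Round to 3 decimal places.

At I = 27510: Q = 92.942.
dQ/dI = 52.82/I = 0.00192003 at this income.
η = (dQ/dI)·(I/Q) = 0.00192003 × (27510/92.942) = 0.568.

0.568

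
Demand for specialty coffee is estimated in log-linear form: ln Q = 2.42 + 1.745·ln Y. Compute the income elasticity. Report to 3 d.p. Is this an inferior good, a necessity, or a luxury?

1.745 (luxury)

In a log-linear demand, the coefficient on ln Y is the income elasticity.
So η = 1.745.
η > 1 ⇒ luxury.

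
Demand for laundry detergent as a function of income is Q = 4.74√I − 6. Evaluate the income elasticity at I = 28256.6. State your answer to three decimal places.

0.504

At I = 28256.6: Q = 790.780.
dQ/dI = 4.74/(2√I) = 0.014099 at this income.
η = (dQ/dI)·(I/Q) = 0.014099 × (28256.6/790.780) = 0.504.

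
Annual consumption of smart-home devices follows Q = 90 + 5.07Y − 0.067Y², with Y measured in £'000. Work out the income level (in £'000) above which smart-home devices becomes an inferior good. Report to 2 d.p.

dQ/dY = 5.07 − 0.134Y.
The good is inferior where dQ/dY < 0. Setting dQ/dY = 0 gives Y = 5.07 / 0.134 = 37.84.

37.84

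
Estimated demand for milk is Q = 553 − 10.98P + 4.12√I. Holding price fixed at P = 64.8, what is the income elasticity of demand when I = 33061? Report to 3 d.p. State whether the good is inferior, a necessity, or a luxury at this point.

0.634 (necessity)

At P = 64.8, I = 33061: Q = 590.623.
Holding P constant, ∂Q/∂I = 4.12/(2√I) = 0.0113295.
η_I = (∂Q/∂I)·(I/Q) = 0.0113295 × (33061/590.623) = 0.634.
Since 0 < η < 1, this is a necessity.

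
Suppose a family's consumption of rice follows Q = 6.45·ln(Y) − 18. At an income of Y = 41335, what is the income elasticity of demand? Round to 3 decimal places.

At Y = 41335: Q = 50.560.
dQ/dY = 6.45/Y = 0.000156042 at this income.
η = (dQ/dY)·(Y/Q) = 0.000156042 × (41335/50.560) = 0.128.

0.128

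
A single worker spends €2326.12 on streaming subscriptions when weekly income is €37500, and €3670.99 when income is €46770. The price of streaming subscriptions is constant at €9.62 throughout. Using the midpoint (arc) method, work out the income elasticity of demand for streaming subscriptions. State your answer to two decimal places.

With a constant price, Q₁ = 2326.12/9.62 = 241.800 and Q₂ = 3670.99/9.62 = 381.600 (equivalently, work directly with expenditure since P cancels).
Midpoint %ΔQ = (3670.99 − 2326.12)/2998.56 = 0.44851; midpoint %ΔI = (46770 − 37500)/42135 = 0.22001.
η = 0.44851 / 0.22001 = 2.04.

2.04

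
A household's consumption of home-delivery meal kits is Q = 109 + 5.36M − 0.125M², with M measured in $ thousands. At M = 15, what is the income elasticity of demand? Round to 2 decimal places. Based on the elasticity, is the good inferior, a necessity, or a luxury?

At M = 15: Q = 161.2750.
dQ/dM = 5.36 − 0.25M = 1.61000.
η = (dQ/dM)·(M/Q) = 1.61000 × (15/161.2750) = 0.15.
0 < η < 1 ⇒ necessity.

0.15 (necessity)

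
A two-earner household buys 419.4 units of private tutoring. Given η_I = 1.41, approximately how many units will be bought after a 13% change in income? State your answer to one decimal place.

496.3

%ΔQ ≈ η × %ΔI = 1.41 × 13% = 18.33%.
New Q ≈ 419.4 × (1 + 0.1833) = 496.3.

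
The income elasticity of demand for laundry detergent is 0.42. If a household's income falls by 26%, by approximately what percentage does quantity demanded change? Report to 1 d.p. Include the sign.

-10.9%

%ΔQ ≈ η × %ΔI = 0.42 × (-26%) = -10.9%.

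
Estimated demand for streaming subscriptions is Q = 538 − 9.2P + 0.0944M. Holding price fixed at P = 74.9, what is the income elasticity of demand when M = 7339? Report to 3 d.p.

1.279

At P = 74.9, M = 7339: Q = 541.722.
Holding P constant, ∂Q/∂M = 0.0944.
η_M = (∂Q/∂M)·(M/Q) = 0.0944 × (7339/541.722) = 1.279.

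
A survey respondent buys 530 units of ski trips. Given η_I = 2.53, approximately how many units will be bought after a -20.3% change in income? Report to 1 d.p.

%ΔQ ≈ η × %ΔI = 2.53 × (-20.3%) = -51.359%.
New Q ≈ 530 × (1 − 0.51359) = 257.8.

257.8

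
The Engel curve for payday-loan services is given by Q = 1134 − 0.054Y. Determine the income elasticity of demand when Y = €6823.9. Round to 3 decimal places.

At Y = 6823.9: Q = 765.509.
dQ/dY = −0.054.
η = (dQ/dY)·(Y/Q) = -0.054 × (6823.9/765.509) = -0.481.

-0.481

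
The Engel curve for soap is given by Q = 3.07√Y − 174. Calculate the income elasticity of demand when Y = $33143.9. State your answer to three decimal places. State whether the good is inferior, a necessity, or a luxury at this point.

At Y = 33143.9: Q = 384.908.
dQ/dY = 3.07/(2√Y) = 0.00843153 at this income.
η = (dQ/dY)·(Y/Q) = 0.00843153 × (33143.9/384.908) = 0.726.
Since 0 < η < 1, the good is a necessity.

0.726 (necessity)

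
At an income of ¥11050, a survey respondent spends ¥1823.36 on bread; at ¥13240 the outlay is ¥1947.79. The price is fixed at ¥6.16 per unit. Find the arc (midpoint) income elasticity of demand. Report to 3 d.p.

0.366

With a constant price, Q₁ = 1823.36/6.16 = 296.000 and Q₂ = 1947.79/6.16 = 316.200 (equivalently, work directly with expenditure since P cancels).
Midpoint %ΔQ = (1947.79 − 1823.36)/1885.57 = 0.06599; midpoint %ΔI = (13240 − 11050)/12145 = 0.18032.
η = 0.06599 / 0.18032 = 0.366.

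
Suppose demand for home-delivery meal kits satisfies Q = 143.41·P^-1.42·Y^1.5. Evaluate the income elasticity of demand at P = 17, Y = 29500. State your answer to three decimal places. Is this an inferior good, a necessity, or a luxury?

1.500 (luxury)

For a multiplicative demand Q = A·P^α·Y^β, the income elasticity is β everywhere.
Here β = 1.5, so η = 1.500.
Since η > 1, this is a luxury.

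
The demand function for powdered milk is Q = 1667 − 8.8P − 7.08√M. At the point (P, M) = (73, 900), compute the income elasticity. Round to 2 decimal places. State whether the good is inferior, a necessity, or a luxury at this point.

At P = 73, M = 900: Q = 812.200.
Holding P constant, ∂Q/∂M = -7.08/(2√M) = -0.118.
η_M = (∂Q/∂M)·(M/Q) = -0.118 × (900/812.200) = -0.13.
Since η < 0, this is an inferior good.

-0.13 (inferior good)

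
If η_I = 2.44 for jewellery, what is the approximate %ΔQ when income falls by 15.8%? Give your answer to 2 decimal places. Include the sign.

-38.55%

%ΔQ ≈ η × %ΔI = 2.44 × (-15.8%) = -38.55%.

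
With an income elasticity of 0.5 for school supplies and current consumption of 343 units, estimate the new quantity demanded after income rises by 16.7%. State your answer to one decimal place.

%ΔQ ≈ η × %ΔI = 0.5 × 16.7% = 8.35%.
New Q ≈ 343 × (1 + 0.0835) = 371.6.

371.6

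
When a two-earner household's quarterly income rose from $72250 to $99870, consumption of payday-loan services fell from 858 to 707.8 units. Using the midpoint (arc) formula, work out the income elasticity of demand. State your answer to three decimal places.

ΔQ = 707.8 − 858 = -150.2; midpoint Q̄ = (858 + 707.8)/2 = 782.9.
ΔI = 99870 − 72250 = 27620; midpoint Ī = (72250 + 99870)/2 = 86060.
η = (ΔQ/Q̄) ÷ (ΔI/Ī) = (-150.2/782.9) ÷ (27620/86060) = -0.598.

-0.598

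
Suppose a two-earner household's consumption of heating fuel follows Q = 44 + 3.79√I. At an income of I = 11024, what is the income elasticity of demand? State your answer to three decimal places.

At I = 11024: Q = 441.932.
dQ/dI = 3.79/(2√I) = 0.0180484 at this income.
η = (dQ/dI)·(I/Q) = 0.0180484 × (11024/441.932) = 0.450.

0.450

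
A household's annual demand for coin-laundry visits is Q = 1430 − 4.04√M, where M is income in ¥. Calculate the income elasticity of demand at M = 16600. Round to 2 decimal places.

At M = 16600: Q = 909.482.
dQ/dM = -4.04/(2√M) = -0.0156782 at this income.
η = (dQ/dM)·(M/Q) = -0.0156782 × (16600/909.482) = -0.29.

-0.29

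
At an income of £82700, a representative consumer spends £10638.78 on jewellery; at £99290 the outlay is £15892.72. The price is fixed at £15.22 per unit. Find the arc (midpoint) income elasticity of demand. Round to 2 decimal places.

2.17

With a constant price, Q₁ = 10638.78/15.22 = 699.000 and Q₂ = 15892.72/15.22 = 1044.200 (equivalently, work directly with expenditure since P cancels).
Midpoint %ΔQ = (15892.72 − 10638.78)/13265.75 = 0.39605; midpoint %ΔI = (99290 − 82700)/90995 = 0.18232.
η = 0.39605 / 0.18232 = 2.17.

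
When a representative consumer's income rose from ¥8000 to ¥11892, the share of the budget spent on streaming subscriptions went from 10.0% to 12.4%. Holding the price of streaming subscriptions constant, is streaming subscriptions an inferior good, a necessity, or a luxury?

luxury

The budget share rises as income rises, so η > 1.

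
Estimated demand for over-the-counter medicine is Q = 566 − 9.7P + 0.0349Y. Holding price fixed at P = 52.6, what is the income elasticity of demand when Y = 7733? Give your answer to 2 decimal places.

At P = 52.6, Y = 7733: Q = 325.662.
Holding P constant, ∂Q/∂Y = 0.0349.
η_Y = (∂Q/∂Y)·(Y/Q) = 0.0349 × (7733/325.662) = 0.83.

0.83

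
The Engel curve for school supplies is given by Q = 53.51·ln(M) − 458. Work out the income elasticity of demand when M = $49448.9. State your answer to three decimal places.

At M = 49448.9: Q = 120.373.
dQ/dM = 53.51/M = 0.00108213 at this income.
η = (dQ/dM)·(M/Q) = 0.00108213 × (49448.9/120.373) = 0.445.

0.445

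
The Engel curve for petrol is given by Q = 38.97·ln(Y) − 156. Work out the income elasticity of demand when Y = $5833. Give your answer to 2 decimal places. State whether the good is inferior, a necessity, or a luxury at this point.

0.21 (necessity)

At Y = 5833: Q = 181.920.
dQ/dY = 38.97/Y = 0.00668095 at this income.
η = (dQ/dY)·(Y/Q) = 0.00668095 × (5833/181.920) = 0.21.
Since 0 < η < 1, the good is a necessity.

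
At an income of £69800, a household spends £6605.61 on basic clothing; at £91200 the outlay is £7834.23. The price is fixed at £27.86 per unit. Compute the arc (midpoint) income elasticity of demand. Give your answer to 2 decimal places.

With a constant price, Q₁ = 6605.61/27.86 = 237.100 and Q₂ = 7834.23/27.86 = 281.200 (equivalently, work directly with expenditure since P cancels).
Midpoint %ΔQ = (7834.23 − 6605.61)/7219.92 = 0.17017; midpoint %ΔI = (91200 − 69800)/80500 = 0.26584.
η = 0.17017 / 0.26584 = 0.64.

0.64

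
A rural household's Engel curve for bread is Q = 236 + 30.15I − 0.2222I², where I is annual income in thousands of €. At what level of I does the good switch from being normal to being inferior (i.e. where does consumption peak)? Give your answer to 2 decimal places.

dQ/dI = 30.15 − 0.4444I.
The good is inferior where dQ/dI < 0. Setting dQ/dI = 0 gives I = 30.15 / 0.4444 = 67.84.

67.84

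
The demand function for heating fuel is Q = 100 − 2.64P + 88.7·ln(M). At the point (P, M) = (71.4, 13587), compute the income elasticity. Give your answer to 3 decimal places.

0.117

At P = 71.4, M = 13587: Q = 755.650.
Holding P constant, ∂Q/∂M = 88.7/M = 0.0065283.
η_M = (∂Q/∂M)·(M/Q) = 0.0065283 × (13587/755.650) = 0.117.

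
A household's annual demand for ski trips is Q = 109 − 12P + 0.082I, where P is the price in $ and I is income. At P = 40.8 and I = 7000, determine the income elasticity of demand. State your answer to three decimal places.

2.968

At P = 40.8, I = 7000: Q = 193.400.
Holding P constant, ∂Q/∂I = 0.082.
η_I = (∂Q/∂I)·(I/Q) = 0.082 × (7000/193.400) = 2.968.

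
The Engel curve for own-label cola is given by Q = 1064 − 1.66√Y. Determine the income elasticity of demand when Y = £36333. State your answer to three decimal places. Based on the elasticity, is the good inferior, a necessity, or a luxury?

-0.212 (inferior good)

At Y = 36333: Q = 747.584.
dQ/dY = -1.66/(2√Y) = -0.00435439 at this income.
η = (dQ/dY)·(Y/Q) = -0.00435439 × (36333/747.584) = -0.212.
Since η < 0, the good is an inferior good.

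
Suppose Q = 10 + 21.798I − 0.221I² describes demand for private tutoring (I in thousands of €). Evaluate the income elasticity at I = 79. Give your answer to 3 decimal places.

At I = 79: Q = 352.7810.
dQ/dI = 21.798 − 0.442I = -13.12000.
η = (dQ/dI)·(I/Q) = -13.12000 × (79/352.7810) = -2.938.

-2.938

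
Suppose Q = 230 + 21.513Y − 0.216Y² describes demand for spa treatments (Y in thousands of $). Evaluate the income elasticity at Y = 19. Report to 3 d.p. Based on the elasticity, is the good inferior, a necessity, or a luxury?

At Y = 19: Q = 560.7710.
dQ/dY = 21.513 − 0.432Y = 13.30500.
η = (dQ/dY)·(Y/Q) = 13.30500 × (19/560.7710) = 0.451.
0 < η < 1 ⇒ necessity.

0.451 (necessity)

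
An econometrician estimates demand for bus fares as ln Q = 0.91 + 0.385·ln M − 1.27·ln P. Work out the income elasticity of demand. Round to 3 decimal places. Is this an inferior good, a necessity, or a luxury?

0.385 (necessity)

In a log-linear demand, the coefficient on ln M is the income elasticity.
So η = 0.385.
0 < η < 1 ⇒ necessity.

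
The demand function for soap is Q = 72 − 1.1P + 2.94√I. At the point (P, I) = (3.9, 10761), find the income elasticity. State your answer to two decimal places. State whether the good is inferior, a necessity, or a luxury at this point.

0.41 (necessity)

At P = 3.9, I = 10761: Q = 372.692.
Holding P constant, ∂Q/∂I = 2.94/(2√I) = 0.0141707.
η_I = (∂Q/∂I)·(I/Q) = 0.0141707 × (10761/372.692) = 0.41.
Since 0 < η < 1, this is a necessity.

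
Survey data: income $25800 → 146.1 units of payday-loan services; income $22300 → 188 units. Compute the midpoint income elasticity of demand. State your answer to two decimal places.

ΔQ = 188 − 146.1 = 41.9; midpoint Q̄ = (146.1 + 188)/2 = 167.05.
ΔI = 22300 − 25800 = -3500; midpoint Ī = (25800 + 22300)/2 = 24050.
η = (ΔQ/Q̄) ÷ (ΔI/Ī) = (41.9/167.05) ÷ (-3500/24050) = -1.72.

-1.72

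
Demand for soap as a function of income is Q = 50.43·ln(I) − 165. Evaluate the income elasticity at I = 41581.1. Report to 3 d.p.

0.136

At I = 41581.1: Q = 371.343.
dQ/dI = 50.43/I = 0.00121281 at this income.
η = (dQ/dI)·(I/Q) = 0.00121281 × (41581.1/371.343) = 0.136.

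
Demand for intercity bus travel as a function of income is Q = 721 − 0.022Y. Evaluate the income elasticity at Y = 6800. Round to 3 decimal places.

At Y = 6800: Q = 571.400.
dQ/dY = −0.022.
η = (dQ/dY)·(Y/Q) = -0.022 × (6800/571.400) = -0.262.

-0.262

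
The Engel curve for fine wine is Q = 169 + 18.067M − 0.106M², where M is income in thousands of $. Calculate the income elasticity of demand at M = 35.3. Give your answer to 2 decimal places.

0.55

At M = 35.3: Q = 674.6796.
dQ/dM = 18.067 − 0.212M = 10.58340.
η = (dQ/dM)·(M/Q) = 10.58340 × (35.3/674.6796) = 0.55.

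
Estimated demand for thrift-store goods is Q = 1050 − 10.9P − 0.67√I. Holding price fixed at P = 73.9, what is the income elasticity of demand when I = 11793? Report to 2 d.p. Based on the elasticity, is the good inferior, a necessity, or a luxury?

At P = 73.9, I = 11793: Q = 171.731.
Holding P constant, ∂Q/∂I = -0.67/(2√I) = -0.00308484.
η_I = (∂Q/∂I)·(I/Q) = -0.00308484 × (11793/171.731) = -0.21.
Since η < 0, this is an inferior good.

-0.21 (inferior good)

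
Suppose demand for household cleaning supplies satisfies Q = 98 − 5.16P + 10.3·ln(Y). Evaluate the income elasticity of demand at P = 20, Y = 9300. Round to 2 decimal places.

0.12

At P = 20, Y = 9300: Q = 88.919.
Holding P constant, ∂Q/∂Y = 10.3/Y = 0.00110753.
η_Y = (∂Q/∂Y)·(Y/Q) = 0.00110753 × (9300/88.919) = 0.12.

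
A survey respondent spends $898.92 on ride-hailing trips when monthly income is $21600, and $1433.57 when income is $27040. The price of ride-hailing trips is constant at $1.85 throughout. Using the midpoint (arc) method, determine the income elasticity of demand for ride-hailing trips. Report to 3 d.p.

With a constant price, Q₁ = 898.92/1.85 = 485.903 and Q₂ = 1433.57/1.85 = 774.903 (equivalently, work directly with expenditure since P cancels).
Midpoint %ΔQ = (1433.57 − 898.92)/1166.24 = 0.45844; midpoint %ΔI = (27040 − 21600)/24320 = 0.22368.
η = 0.45844 / 0.22368 = 2.049.

2.049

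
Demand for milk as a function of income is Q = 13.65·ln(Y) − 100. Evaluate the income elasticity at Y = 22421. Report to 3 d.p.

0.372

At Y = 22421: Q = 36.742.
dQ/dY = 13.65/Y = 0.000608804 at this income.
η = (dQ/dY)·(Y/Q) = 0.000608804 × (22421/36.742) = 0.372.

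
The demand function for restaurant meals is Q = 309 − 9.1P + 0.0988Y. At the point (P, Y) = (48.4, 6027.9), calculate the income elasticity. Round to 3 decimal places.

1.283

At P = 48.4, Y = 6027.9: Q = 464.117.
Holding P constant, ∂Q/∂Y = 0.0988.
η_Y = (∂Q/∂Y)·(Y/Q) = 0.0988 × (6027.9/464.117) = 1.283.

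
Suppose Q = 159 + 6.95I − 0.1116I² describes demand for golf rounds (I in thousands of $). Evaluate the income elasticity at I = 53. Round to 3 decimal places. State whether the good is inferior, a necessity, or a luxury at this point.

At I = 53: Q = 213.8656.
dQ/dI = 6.95 − 0.2232I = -4.87960.
η = (dQ/dI)·(I/Q) = -4.87960 × (53/213.8656) = -1.209.
η < 0 ⇒ inferior good.

-1.209 (inferior good)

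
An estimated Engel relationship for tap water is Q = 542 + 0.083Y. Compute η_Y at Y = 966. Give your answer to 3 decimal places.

0.129

At Y = 966: Q = 622.178.
dQ/dY = 0.083.
η = (dQ/dY)·(Y/Q) = 0.083 × (966/622.178) = 0.129.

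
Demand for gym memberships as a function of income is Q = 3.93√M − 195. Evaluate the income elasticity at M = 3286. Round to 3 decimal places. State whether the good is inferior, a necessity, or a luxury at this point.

3.720 (luxury)

At M = 3286: Q = 30.282.
dQ/dM = 3.93/(2√M) = 0.034279 at this income.
η = (dQ/dM)·(M/Q) = 0.034279 × (3286/30.282) = 3.720.
Since η > 1, the good is a luxury.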